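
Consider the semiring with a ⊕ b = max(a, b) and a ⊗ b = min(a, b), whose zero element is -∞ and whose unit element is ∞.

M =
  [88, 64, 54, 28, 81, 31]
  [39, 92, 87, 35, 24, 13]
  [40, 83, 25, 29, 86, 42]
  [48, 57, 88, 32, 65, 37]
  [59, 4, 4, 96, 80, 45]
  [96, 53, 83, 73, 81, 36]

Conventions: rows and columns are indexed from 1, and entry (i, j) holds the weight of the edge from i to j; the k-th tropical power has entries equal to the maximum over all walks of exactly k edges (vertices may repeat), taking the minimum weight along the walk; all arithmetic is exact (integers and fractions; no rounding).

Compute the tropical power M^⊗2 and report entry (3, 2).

M^⊗2:
  [88, 64, 64, 81, 81, 45]
  [40, 92, 87, 35, 86, 42]
  [59, 83, 83, 86, 80, 45]
  [59, 83, 57, 65, 86, 45]
  [59, 59, 88, 80, 80, 45]
  [88, 83, 73, 81, 83, 45]
Key observation: the optimum is the walk 3->2->2, with weight 83 min 92 = 83.
Optimal value attained by: walk 3->2->2.
Answer: (M^⊗2)[3][2] = 83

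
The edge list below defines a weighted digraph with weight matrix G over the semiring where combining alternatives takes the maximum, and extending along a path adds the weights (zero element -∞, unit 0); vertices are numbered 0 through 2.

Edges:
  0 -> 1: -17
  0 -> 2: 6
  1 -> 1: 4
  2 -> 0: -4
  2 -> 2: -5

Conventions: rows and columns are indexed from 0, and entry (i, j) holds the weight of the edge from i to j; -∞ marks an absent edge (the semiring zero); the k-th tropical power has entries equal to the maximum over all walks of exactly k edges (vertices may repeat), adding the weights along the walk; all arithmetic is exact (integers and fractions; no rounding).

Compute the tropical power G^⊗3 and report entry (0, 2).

G^⊗2:
  [2, -13, 1]
  [-∞, 8, -∞]
  [-9, -21, 2]
G^⊗3:
  [-3, -9, 8]
  [-∞, 12, -∞]
  [-2, -17, -3]
Key observation: the optimum is the walk 0->2->0->2, with weight 6 + (-4) + 6 = 8.
Optimal value attained by: walk 0->2->0->2.
Answer: (G^⊗3)[0][2] = 8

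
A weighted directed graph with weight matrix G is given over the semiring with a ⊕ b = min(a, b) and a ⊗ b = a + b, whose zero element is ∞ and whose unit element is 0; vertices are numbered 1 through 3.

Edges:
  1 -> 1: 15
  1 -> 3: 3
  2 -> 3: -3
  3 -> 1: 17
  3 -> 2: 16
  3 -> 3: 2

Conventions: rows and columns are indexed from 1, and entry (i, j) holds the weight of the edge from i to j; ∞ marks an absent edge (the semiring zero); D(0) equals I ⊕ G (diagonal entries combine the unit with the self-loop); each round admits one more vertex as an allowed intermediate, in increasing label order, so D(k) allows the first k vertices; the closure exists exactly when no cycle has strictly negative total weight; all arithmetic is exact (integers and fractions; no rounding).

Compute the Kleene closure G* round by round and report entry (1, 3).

D(0):
  [0, ∞, 3]
  [∞, 0, -3]
  [17, 16, 0]
D(1):
  [0, ∞, 3]
  [∞, 0, -3]
  [17, 16, 0]
D(2):
  [0, ∞, 3]
  [∞, 0, -3]
  [17, 16, 0]
D(3):
  [0, 19, 3]
  [14, 0, -3]
  [17, 16, 0]
Answer: G*[1][3] = 3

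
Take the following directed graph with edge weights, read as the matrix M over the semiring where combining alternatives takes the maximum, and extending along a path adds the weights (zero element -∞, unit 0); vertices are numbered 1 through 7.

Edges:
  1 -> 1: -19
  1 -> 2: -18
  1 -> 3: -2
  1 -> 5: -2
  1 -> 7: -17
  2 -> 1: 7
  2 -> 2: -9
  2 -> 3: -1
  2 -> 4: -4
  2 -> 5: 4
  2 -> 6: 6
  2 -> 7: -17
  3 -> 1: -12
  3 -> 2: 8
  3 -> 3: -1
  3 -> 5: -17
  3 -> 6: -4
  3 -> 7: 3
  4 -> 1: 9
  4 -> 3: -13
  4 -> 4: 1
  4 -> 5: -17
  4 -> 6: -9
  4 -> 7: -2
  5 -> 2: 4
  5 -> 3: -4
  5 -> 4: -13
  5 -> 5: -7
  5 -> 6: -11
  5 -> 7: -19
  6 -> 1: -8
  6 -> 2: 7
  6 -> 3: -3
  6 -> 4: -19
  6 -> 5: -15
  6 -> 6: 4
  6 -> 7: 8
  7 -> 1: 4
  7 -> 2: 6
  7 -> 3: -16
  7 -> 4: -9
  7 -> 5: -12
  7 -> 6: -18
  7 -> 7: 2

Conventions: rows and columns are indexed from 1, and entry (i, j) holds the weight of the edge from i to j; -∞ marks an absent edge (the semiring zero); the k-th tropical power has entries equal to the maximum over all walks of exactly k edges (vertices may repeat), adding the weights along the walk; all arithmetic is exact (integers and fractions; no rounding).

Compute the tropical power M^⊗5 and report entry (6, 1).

M^⊗2:
  [-11, 6, -3, -15, -9, -6, 1]
  [5, 13, 5, -3, 5, 10, 14]
  [15, 9, 7, 4, 12, 14, 5]
  [10, 4, 7, 2, 7, -5, 0]
  [11, 4, 3, 0, 8, 10, -1]
  [14, 14, 6, 3, 11, 13, 12]
  [13, 8, 5, 2, 10, 12, 4]
M^⊗3:
  [13, 7, 5, 2, 10, 12, 3]
  [20, 20, 12, 9, 17, 19, 18]
  [16, 21, 13, 5, 13, 18, 22]
  [11, 15, 8, 3, 8, 10, 10]
  [11, 17, 9, 1, 9, 14, 18]
  [21, 20, 13, 10, 18, 20, 21]
  [15, 19, 11, 4, 12, 16, 20]
M^⊗4:
  [14, 19, 11, 3, 11, 16, 20]
  [27, 26, 19, 16, 24, 26, 27]
  [28, 28, 20, 17, 25, 27, 26]
  [22, 17, 14, 11, 19, 21, 18]
  [24, 24, 16, 13, 21, 23, 22]
  [27, 27, 19, 16, 24, 26, 28]
  [26, 26, 18, 15, 23, 25, 24]
M^⊗5:
  [26, 26, 18, 15, 23, 25, 24]
  [33, 33, 25, 22, 30, 32, 34]
  [35, 34, 27, 24, 32, 34, 35]
  [24, 28, 20, 13, 21, 25, 29]
  [31, 30, 23, 20, 28, 30, 31]
  [34, 34, 26, 23, 31, 33, 34]
  [33, 32, 25, 22, 30, 32, 33]
Key observation: the optimum is the walk 6->2->6->7->2->1, with weight 7 + 6 + 8 + 6 + 7 = 34.
Optimal value attained by: walk 6->2->6->7->2->1.
Answer: (M^⊗5)[6][1] = 34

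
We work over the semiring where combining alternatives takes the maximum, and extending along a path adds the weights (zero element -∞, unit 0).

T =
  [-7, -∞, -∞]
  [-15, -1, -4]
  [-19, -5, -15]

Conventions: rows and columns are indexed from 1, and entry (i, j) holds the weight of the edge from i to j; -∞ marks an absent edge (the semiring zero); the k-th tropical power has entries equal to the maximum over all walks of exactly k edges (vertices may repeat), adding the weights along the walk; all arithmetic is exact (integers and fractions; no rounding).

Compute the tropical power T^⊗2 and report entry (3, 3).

T^⊗2:
  [-14, -∞, -∞]
  [-16, -2, -5]
  [-20, -6, -9]
Key observation: the optimum is the walk 3->2->3, with weight (-5) + (-4) = -9.
Optimal value attained by: walk 3->2->3.
Answer: (T^⊗2)[3][3] = -9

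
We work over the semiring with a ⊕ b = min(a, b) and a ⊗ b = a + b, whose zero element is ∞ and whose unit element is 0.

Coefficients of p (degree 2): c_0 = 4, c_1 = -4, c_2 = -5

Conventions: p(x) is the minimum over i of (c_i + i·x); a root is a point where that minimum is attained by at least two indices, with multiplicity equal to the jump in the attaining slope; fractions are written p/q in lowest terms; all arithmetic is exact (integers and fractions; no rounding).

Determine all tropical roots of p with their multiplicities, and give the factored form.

hull edge (i=0, c=4) to (i=1, c=-4): slope -8, span 1
hull edge (i=1, c=-4) to (i=2, c=-5): slope -1, span 1
Factored form: p(x) = -5 ⊗ (x ⊕ 1) ⊗ (x ⊕ 8)
Answer: roots = 1 (mult 1), 8 (mult 1)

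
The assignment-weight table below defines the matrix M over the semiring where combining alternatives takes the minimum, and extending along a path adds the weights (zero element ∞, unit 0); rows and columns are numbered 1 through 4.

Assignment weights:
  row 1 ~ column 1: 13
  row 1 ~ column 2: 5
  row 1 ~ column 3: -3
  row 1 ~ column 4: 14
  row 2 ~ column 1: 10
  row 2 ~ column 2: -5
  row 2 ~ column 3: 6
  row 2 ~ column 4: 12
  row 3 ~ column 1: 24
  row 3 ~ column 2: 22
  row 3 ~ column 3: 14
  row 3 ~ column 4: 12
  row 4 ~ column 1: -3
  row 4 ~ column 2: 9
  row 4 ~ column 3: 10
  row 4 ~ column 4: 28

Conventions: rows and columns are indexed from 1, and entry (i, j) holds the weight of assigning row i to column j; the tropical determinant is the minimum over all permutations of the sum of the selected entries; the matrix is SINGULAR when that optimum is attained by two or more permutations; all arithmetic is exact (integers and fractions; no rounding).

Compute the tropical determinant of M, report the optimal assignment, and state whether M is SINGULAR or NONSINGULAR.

σ = (1, 2, 3, 4): 13 + (-5) + 14 + 28 = 50
σ = (1, 2, 4, 3): 13 + (-5) + 12 + 10 = 30
σ = (1, 3, 2, 4): 13 + 6 + 22 + 28 = 69
σ = (1, 3, 4, 2): 13 + 6 + 12 + 9 = 40
σ = (1, 4, 2, 3): 13 + 12 + 22 + 10 = 57
σ = (1, 4, 3, 2): 13 + 12 + 14 + 9 = 48
σ = (2, 1, 3, 4): 5 + 10 + 14 + 28 = 57
σ = (2, 1, 4, 3): 5 + 10 + 12 + 10 = 37
σ = (2, 3, 1, 4): 5 + 6 + 24 + 28 = 63
σ = (2, 3, 4, 1): 5 + 6 + 12 + (-3) = 20
σ = (2, 4, 1, 3): 5 + 12 + 24 + 10 = 51
σ = (2, 4, 3, 1): 5 + 12 + 14 + (-3) = 28
σ = (3, 1, 2, 4): (-3) + 10 + 22 + 28 = 57
σ = (3, 1, 4, 2): (-3) + 10 + 12 + 9 = 28
σ = (3, 2, 1, 4): (-3) + (-5) + 24 + 28 = 44
σ = (3, 2, 4, 1): (-3) + (-5) + 12 + (-3) = 1
σ = (3, 4, 1, 2): (-3) + 12 + 24 + 9 = 42
σ = (3, 4, 2, 1): (-3) + 12 + 22 + (-3) = 28
σ = (4, 1, 2, 3): 14 + 10 + 22 + 10 = 56
σ = (4, 1, 3, 2): 14 + 10 + 14 + 9 = 47
σ = (4, 2, 1, 3): 14 + (-5) + 24 + 10 = 43
σ = (4, 2, 3, 1): 14 + (-5) + 14 + (-3) = 20
σ = (4, 3, 1, 2): 14 + 6 + 24 + 9 = 53
σ = (4, 3, 2, 1): 14 + 6 + 22 + (-3) = 39
Optimal value attained by: σ = (3, 2, 4, 1).
Answer: det⊕(M) = 1; verdict: NONSINGULAR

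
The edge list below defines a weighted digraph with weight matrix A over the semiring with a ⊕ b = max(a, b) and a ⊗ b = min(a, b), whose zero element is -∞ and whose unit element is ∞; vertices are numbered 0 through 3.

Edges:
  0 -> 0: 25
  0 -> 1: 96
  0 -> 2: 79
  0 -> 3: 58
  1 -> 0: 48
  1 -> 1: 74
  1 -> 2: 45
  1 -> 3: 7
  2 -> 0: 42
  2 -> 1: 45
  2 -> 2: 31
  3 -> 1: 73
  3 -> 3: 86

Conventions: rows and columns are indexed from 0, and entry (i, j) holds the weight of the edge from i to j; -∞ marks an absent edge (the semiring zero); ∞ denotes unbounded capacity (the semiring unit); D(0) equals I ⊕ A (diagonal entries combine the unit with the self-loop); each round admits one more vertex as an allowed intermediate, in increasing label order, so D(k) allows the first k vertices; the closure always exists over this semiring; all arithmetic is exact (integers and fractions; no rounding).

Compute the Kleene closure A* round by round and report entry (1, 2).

D(0):
  [∞, 96, 79, 58]
  [48, ∞, 45, 7]
  [42, 45, ∞, -∞]
  [-∞, 73, -∞, ∞]
D(1):
  [∞, 96, 79, 58]
  [48, ∞, 48, 48]
  [42, 45, ∞, 42]
  [-∞, 73, -∞, ∞]
D(2):
  [∞, 96, 79, 58]
  [48, ∞, 48, 48]
  [45, 45, ∞, 45]
  [48, 73, 48, ∞]
D(3):
  [∞, 96, 79, 58]
  [48, ∞, 48, 48]
  [45, 45, ∞, 45]
  [48, 73, 48, ∞]
D(4):
  [∞, 96, 79, 58]
  [48, ∞, 48, 48]
  [45, 45, ∞, 45]
  [48, 73, 48, ∞]
Answer: A*[1][2] = 48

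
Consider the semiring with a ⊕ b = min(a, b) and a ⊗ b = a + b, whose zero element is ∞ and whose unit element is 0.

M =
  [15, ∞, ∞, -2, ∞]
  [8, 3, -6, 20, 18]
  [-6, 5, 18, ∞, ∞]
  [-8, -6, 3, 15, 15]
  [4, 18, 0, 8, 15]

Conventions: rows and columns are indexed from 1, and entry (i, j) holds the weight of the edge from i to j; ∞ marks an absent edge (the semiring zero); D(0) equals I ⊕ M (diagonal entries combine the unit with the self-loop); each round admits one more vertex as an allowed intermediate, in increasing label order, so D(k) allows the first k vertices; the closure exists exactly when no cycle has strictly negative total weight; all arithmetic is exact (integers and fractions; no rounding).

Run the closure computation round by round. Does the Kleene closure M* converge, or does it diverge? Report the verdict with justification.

D(0):
  [0, ∞, ∞, -2, ∞]
  [8, 0, -6, 20, 18]
  [-6, 5, 0, ∞, ∞]
  [-8, -6, 3, 0, 15]
  [4, 18, 0, 8, 0]
Detection: at round 1, diagonal entry (4, 4) turns strictly negative.
Key observation: the cycle 4->1->4 has total weight (-8) + (-2), which is strictly negative.
Answer: DIVERGES — negative cycle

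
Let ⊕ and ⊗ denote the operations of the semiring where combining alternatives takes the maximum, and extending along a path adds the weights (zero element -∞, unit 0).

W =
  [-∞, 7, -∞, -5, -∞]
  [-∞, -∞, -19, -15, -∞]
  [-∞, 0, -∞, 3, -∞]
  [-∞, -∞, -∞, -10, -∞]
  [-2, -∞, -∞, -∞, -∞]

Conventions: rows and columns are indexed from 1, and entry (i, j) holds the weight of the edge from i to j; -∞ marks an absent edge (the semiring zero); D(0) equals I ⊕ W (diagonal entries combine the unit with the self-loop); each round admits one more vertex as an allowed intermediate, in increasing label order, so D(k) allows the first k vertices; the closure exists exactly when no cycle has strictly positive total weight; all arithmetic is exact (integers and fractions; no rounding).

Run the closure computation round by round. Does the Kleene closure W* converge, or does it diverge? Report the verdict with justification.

D(0):
  [0, 7, -∞, -5, -∞]
  [-∞, 0, -19, -15, -∞]
  [-∞, 0, 0, 3, -∞]
  [-∞, -∞, -∞, 0, -∞]
  [-2, -∞, -∞, -∞, 0]
D(1):
  [0, 7, -∞, -5, -∞]
  [-∞, 0, -19, -15, -∞]
  [-∞, 0, 0, 3, -∞]
  [-∞, -∞, -∞, 0, -∞]
  [-2, 5, -∞, -7, 0]
D(2):
  [0, 7, -12, -5, -∞]
  [-∞, 0, -19, -15, -∞]
  [-∞, 0, 0, 3, -∞]
  [-∞, -∞, -∞, 0, -∞]
  [-2, 5, -14, -7, 0]
D(3):
  [0, 7, -12, -5, -∞]
  [-∞, 0, -19, -15, -∞]
  [-∞, 0, 0, 3, -∞]
  [-∞, -∞, -∞, 0, -∞]
  [-2, 5, -14, -7, 0]
D(4):
  [0, 7, -12, -5, -∞]
  [-∞, 0, -19, -15, -∞]
  [-∞, 0, 0, 3, -∞]
  [-∞, -∞, -∞, 0, -∞]
  [-2, 5, -14, -7, 0]
D(5):
  [0, 7, -12, -5, -∞]
  [-∞, 0, -19, -15, -∞]
  [-∞, 0, 0, 3, -∞]
  [-∞, -∞, -∞, 0, -∞]
  [-2, 5, -14, -7, 0]
Key observation: every diagonal entry stays at the unit through all rounds, so no improving cycle exists.
Answer: CONVERGES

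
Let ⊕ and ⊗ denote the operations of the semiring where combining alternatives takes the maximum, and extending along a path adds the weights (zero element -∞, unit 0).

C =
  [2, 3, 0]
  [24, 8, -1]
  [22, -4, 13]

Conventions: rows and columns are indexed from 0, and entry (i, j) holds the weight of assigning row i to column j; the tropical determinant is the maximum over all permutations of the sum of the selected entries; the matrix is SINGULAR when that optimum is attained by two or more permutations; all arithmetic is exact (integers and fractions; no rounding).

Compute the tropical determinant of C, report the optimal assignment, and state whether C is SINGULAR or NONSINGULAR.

σ = (0, 1, 2): 2 + 8 + 13 = 23
σ = (0, 2, 1): 2 + (-1) + (-4) = -3
σ = (1, 0, 2): 3 + 24 + 13 = 40
σ = (1, 2, 0): 3 + (-1) + 22 = 24
σ = (2, 0, 1): 0 + 24 + (-4) = 20
σ = (2, 1, 0): 0 + 8 + 22 = 30
Optimal value attained by: σ = (1, 0, 2).
Answer: det⊕(C) = 40; verdict: NONSINGULAR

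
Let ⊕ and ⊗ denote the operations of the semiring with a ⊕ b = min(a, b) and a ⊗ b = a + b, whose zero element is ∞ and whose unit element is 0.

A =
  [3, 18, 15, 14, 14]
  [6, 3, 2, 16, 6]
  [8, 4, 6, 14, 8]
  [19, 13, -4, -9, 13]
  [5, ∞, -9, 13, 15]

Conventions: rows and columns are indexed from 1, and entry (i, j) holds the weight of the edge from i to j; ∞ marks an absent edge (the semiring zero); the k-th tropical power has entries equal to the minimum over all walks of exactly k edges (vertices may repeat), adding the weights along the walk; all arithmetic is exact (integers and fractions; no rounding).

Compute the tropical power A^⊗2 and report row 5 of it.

A^⊗2:
  [6, 19, 5, 5, 17]
  [9, 6, -3, 7, 9]
  [10, 7, -1, 5, 10]
  [4, 0, -13, -18, 4]
  [-1, -5, -3, 4, -1]
Answer: row 5 of A^⊗2 = [-1, -5, -3, 4, -1]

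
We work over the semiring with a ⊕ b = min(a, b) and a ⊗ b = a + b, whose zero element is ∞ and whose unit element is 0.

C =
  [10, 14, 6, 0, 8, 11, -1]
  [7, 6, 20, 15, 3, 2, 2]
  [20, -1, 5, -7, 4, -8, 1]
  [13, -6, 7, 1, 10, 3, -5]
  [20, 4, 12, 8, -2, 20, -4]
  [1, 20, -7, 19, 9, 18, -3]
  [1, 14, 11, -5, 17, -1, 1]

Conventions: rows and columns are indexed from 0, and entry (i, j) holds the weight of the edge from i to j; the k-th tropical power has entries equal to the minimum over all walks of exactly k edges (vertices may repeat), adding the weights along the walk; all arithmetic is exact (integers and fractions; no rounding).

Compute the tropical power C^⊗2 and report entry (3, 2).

C^⊗2:
  [0, -6, 4, -6, 6, -2, -5]
  [3, 7, -5, -3, 1, 1, -1]
  [-7, -13, -15, -6, 1, -4, -12]
  [-4, -5, -4, -10, -3, -6, -4]
  [-3, 2, 7, -9, -4, -5, -6]
  [-2, -8, -2, -14, -3, -15, -6]
  [0, -11, -8, -4, 5, -2, -10]
Key observation: the optimum is the walk 3->5->2, with weight 3 + (-7) = -4.
Optimal value attained by: walk 3->5->2.
Answer: (C^⊗2)[3][2] = -4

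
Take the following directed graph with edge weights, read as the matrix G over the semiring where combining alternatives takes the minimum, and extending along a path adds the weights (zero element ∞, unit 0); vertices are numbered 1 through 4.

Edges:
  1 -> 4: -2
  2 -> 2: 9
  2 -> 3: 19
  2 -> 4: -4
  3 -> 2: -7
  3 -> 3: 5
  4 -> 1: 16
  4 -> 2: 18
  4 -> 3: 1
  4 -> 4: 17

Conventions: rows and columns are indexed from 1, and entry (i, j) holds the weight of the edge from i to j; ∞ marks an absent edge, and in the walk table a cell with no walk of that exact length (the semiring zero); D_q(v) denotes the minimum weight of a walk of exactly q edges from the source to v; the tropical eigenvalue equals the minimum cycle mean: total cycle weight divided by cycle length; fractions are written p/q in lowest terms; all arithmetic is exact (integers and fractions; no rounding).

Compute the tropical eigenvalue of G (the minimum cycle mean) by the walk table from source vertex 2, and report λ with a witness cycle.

q=0: [∞, 0, ∞, ∞]
q=1: [∞, 9, 19, -4]
q=2: [12, 12, -3, 5]
q=3: [21, -10, 2, 8]
q=4: [24, -5, 7, -14]
Optimal cycle mean attained by: cycle 2->4->3->2, total (-4) + 1 + (-7), length 3.
Answer: λ = -10/3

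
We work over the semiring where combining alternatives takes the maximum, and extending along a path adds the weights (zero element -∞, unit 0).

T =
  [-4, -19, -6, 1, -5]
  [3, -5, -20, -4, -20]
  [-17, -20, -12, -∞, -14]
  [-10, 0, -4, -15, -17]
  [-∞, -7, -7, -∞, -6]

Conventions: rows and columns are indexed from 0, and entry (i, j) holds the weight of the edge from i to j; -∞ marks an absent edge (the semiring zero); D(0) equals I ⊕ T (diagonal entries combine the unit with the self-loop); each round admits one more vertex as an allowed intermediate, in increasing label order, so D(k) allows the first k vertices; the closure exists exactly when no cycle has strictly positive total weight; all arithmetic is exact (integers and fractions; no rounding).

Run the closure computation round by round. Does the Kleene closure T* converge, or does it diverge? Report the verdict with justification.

D(0):
  [0, -19, -6, 1, -5]
  [3, 0, -20, -4, -20]
  [-17, -20, 0, -∞, -14]
  [-10, 0, -4, 0, -17]
  [-∞, -7, -7, -∞, 0]
D(1):
  [0, -19, -6, 1, -5]
  [3, 0, -3, 4, -2]
  [-17, -20, 0, -16, -14]
  [-10, 0, -4, 0, -15]
  [-∞, -7, -7, -∞, 0]
Detection: at round 2, diagonal entry (3, 3) turns strictly positive.
Key observation: the cycle 3->1->0->3 has total weight 0 + 3 + 1, which is strictly positive.
Answer: DIVERGES — positive cycle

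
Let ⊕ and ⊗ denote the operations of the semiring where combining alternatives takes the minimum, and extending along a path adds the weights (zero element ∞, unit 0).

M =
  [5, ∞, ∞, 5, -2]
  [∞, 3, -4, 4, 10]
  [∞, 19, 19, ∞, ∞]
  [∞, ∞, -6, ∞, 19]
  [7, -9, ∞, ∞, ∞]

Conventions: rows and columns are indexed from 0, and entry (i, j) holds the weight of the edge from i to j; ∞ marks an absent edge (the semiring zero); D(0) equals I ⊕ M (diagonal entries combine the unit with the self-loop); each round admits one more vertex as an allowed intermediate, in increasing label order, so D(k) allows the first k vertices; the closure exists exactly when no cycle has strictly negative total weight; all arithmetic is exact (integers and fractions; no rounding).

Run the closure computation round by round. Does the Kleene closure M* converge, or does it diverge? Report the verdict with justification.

D(0):
  [0, ∞, ∞, 5, -2]
  [∞, 0, -4, 4, 10]
  [∞, 19, 0, ∞, ∞]
  [∞, ∞, -6, 0, 19]
  [7, -9, ∞, ∞, 0]
D(1):
  [0, ∞, ∞, 5, -2]
  [∞, 0, -4, 4, 10]
  [∞, 19, 0, ∞, ∞]
  [∞, ∞, -6, 0, 19]
  [7, -9, ∞, 12, 0]
D(2):
  [0, ∞, ∞, 5, -2]
  [∞, 0, -4, 4, 10]
  [∞, 19, 0, 23, 29]
  [∞, ∞, -6, 0, 19]
  [7, -9, -13, -5, 0]
D(3):
  [0, ∞, ∞, 5, -2]
  [∞, 0, -4, 4, 10]
  [∞, 19, 0, 23, 29]
  [∞, 13, -6, 0, 19]
  [7, -9, -13, -5, 0]
D(4):
  [0, 18, -1, 5, -2]
  [∞, 0, -4, 4, 10]
  [∞, 19, 0, 23, 29]
  [∞, 13, -6, 0, 19]
  [7, -9, -13, -5, 0]
D(5):
  [0, -11, -15, -7, -2]
  [17, 0, -4, 4, 10]
  [36, 19, 0, 23, 29]
  [26, 10, -6, 0, 19]
  [7, -9, -13, -5, 0]
Key observation: every diagonal entry stays at the unit through all rounds, so no improving cycle exists.
Answer: CONVERGES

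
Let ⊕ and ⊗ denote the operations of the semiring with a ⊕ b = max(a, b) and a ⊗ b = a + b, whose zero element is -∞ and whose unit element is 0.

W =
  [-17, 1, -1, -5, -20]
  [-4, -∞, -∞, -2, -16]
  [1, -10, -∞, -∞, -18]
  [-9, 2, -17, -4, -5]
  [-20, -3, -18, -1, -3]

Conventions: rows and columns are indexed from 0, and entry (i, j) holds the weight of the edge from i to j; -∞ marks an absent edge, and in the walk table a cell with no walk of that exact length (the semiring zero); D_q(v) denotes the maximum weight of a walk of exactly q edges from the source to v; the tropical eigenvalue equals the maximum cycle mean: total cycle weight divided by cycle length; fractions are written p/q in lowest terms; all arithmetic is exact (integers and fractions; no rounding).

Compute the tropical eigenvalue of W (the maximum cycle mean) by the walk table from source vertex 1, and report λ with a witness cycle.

q=0: [-∞, 0, -∞, -∞, -∞]
q=1: [-4, -∞, -∞, -2, -16]
q=2: [-11, 0, -5, -6, -7]
q=3: [-4, -4, -12, -2, -10]
q=4: [-8, 0, -5, -6, -7]
q=5: [-4, -4, -9, -2, -10]
Optimal cycle mean attained by: cycle 0->2->0, total (-1) + 1, length 2.
Answer: λ = 0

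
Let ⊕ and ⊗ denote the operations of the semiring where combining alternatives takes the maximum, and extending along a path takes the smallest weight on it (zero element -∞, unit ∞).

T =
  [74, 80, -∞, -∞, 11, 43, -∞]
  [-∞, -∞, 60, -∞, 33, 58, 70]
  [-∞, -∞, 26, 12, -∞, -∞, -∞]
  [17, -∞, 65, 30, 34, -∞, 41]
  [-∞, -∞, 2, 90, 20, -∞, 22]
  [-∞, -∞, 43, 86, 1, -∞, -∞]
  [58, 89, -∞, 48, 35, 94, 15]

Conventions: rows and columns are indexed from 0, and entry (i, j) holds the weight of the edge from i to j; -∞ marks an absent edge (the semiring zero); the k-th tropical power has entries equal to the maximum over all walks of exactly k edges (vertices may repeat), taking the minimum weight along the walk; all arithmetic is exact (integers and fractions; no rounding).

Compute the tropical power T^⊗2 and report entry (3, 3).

T^⊗2:
  [74, 74, 60, 43, 33, 58, 70]
  [58, 70, 43, 58, 35, 70, 22]
  [12, -∞, 26, 12, 12, -∞, 12]
  [41, 41, 30, 41, 35, 41, 30]
  [22, 22, 65, 30, 34, 22, 41]
  [17, -∞, 65, 30, 34, -∞, 41]
  [58, 58, 60, 86, 34, 58, 70]
Key observation: the optimum is the walk 3->6->3, with weight 41 min 48 = 41.
Optimal value attained by: walk 3->6->3.
Answer: (T^⊗2)[3][3] = 41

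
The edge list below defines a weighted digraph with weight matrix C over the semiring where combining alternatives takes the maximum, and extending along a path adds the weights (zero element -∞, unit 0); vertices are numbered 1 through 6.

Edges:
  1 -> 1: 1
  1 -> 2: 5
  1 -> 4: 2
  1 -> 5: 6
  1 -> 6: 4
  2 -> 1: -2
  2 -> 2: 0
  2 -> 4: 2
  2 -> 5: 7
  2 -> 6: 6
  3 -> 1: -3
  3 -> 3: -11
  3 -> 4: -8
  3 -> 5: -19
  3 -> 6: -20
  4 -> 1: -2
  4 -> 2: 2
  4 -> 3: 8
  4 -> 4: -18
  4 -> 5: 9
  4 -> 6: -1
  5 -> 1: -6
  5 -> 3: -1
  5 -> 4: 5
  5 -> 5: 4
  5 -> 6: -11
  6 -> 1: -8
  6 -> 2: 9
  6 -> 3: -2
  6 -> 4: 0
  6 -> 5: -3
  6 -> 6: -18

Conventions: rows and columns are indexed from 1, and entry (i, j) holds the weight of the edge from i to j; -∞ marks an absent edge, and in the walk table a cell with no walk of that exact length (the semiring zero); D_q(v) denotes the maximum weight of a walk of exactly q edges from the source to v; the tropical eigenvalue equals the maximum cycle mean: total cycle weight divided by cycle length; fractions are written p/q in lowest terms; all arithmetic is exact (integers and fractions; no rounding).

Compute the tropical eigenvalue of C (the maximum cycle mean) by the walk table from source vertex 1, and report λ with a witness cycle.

q=0: [0, -∞, -∞, -∞, -∞, -∞]
q=1: [1, 5, -∞, 2, 6, 4]
q=2: [3, 13, 10, 11, 12, 11]
q=3: [11, 20, 19, 17, 20, 19]
q=4: [18, 28, 25, 25, 27, 26]
q=5: [26, 35, 33, 32, 35, 34]
q=6: [33, 43, 40, 40, 42, 41]
Optimal cycle mean attained by: cycle 2->6->2, total 6 + 9, length 2.
Answer: λ = 15/2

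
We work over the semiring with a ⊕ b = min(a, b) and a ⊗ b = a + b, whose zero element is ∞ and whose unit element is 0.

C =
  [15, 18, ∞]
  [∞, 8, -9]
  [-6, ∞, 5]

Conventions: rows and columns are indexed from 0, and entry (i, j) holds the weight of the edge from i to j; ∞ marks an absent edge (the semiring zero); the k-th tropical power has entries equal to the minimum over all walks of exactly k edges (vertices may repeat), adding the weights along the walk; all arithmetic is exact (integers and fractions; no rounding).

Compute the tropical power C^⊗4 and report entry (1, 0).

C^⊗2:
  [30, 26, 9]
  [-15, 16, -4]
  [-1, 12, 10]
C^⊗3:
  [3, 34, 14]
  [-10, 3, 1]
  [4, 17, 3]
C^⊗4:
  [8, 21, 19]
  [-5, 8, -6]
  [-3, 22, 8]
Key observation: the optimum is the walk 1->2->2->2->0, with weight (-9) + 5 + 5 + (-6) = -5.
Optimal value attained by: walk 1->2->2->2->0.
Answer: (C^⊗4)[1][0] = -5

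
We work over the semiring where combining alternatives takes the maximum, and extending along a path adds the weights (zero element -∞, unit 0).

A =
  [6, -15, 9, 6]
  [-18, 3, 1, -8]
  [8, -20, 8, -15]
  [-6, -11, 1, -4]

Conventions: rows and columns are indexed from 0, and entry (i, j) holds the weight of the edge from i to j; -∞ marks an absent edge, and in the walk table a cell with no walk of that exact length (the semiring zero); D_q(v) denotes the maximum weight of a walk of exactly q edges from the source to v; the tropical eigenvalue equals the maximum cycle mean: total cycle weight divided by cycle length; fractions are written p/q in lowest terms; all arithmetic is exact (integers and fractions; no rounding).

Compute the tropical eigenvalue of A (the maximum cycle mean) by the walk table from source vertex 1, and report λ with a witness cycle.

q=0: [-∞, 0, -∞, -∞]
q=1: [-18, 3, 1, -8]
q=2: [9, 6, 9, -5]
q=3: [17, 9, 18, 15]
q=4: [26, 12, 26, 23]
Optimal cycle mean attained by: cycle 0->2->0, total 9 + 8, length 2.
Answer: λ = 17/2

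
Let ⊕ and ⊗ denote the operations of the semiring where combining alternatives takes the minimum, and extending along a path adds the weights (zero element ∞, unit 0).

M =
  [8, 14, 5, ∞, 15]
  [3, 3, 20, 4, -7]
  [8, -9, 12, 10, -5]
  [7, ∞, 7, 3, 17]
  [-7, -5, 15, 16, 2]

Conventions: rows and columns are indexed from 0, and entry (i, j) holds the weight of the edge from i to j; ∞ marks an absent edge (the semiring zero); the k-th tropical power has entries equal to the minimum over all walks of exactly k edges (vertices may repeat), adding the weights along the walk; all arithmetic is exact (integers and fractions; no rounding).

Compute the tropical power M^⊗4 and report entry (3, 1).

M^⊗2:
  [8, -4, 13, 15, 0]
  [-14, -12, 8, 7, -5]
  [-12, -10, 10, -5, -16]
  [10, -2, 10, 6, 2]
  [-5, -3, -2, -1, -12]
M^⊗3:
  [-7, -5, 13, 0, -11]
  [-12, -10, -9, -8, -19]
  [-23, -21, -7, -6, -17]
  [-5, -3, 13, 2, -9]
  [-19, -17, 0, 1, -10]
M^⊗4:
  [-18, -16, -2, -1, -12]
  [-26, -24, -7, -6, -17]
  [-24, -22, -18, -17, -28]
  [-16, -14, 0, 1, -10]
  [-17, -15, -14, -13, -24]
Key observation: the optimum is the walk 3->2->1->4->1, with weight 7 + (-9) + (-7) + (-5) = -14.
Optimal value attained by: walk 3->2->1->4->1.
Answer: (M^⊗4)[3][1] = -14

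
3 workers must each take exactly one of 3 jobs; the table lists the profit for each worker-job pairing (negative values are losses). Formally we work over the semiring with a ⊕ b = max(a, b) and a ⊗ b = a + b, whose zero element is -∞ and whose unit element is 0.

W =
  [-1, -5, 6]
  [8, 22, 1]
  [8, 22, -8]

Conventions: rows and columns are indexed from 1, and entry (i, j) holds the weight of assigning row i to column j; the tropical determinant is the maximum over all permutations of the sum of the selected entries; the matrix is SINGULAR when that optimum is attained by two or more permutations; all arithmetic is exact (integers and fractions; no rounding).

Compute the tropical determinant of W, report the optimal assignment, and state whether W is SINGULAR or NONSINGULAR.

σ = (1, 2, 3): (-1) + 22 + (-8) = 13
σ = (1, 3, 2): (-1) + 1 + 22 = 22
σ = (2, 1, 3): (-5) + 8 + (-8) = -5
σ = (2, 3, 1): (-5) + 1 + 8 = 4
σ = (3, 1, 2): 6 + 8 + 22 = 36
σ = (3, 2, 1): 6 + 22 + 8 = 36
Optimal value attained by: σ = (3, 1, 2).
Answer: det⊕(W) = 36; verdict: SINGULAR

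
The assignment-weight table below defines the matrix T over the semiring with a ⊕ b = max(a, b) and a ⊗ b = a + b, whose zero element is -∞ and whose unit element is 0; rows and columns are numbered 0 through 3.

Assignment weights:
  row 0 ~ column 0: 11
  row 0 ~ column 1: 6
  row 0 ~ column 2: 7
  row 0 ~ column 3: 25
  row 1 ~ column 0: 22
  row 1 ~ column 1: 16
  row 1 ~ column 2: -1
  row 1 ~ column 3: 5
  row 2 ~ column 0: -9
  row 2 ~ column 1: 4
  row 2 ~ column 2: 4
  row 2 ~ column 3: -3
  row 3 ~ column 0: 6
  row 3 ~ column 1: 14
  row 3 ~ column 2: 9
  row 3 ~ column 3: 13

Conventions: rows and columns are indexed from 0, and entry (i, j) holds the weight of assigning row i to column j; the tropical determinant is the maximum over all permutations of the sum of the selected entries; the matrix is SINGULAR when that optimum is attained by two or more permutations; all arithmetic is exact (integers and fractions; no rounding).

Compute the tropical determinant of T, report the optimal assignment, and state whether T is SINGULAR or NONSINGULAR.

σ = (0, 1, 2, 3): 11 + 16 + 4 + 13 = 44
σ = (0, 1, 3, 2): 11 + 16 + (-3) + 9 = 33
σ = (0, 2, 1, 3): 11 + (-1) + 4 + 13 = 27
σ = (0, 2, 3, 1): 11 + (-1) + (-3) + 14 = 21
σ = (0, 3, 1, 2): 11 + 5 + 4 + 9 = 29
σ = (0, 3, 2, 1): 11 + 5 + 4 + 14 = 34
σ = (1, 0, 2, 3): 6 + 22 + 4 + 13 = 45
σ = (1, 0, 3, 2): 6 + 22 + (-3) + 9 = 34
σ = (1, 2, 0, 3): 6 + (-1) + (-9) + 13 = 9
σ = (1, 2, 3, 0): 6 + (-1) + (-3) + 6 = 8
σ = (1, 3, 0, 2): 6 + 5 + (-9) + 9 = 11
σ = (1, 3, 2, 0): 6 + 5 + 4 + 6 = 21
σ = (2, 0, 1, 3): 7 + 22 + 4 + 13 = 46
σ = (2, 0, 3, 1): 7 + 22 + (-3) + 14 = 40
σ = (2, 1, 0, 3): 7 + 16 + (-9) + 13 = 27
σ = (2, 1, 3, 0): 7 + 16 + (-3) + 6 = 26
σ = (2, 3, 0, 1): 7 + 5 + (-9) + 14 = 17
σ = (2, 3, 1, 0): 7 + 5 + 4 + 6 = 22
σ = (3, 0, 1, 2): 25 + 22 + 4 + 9 = 60
σ = (3, 0, 2, 1): 25 + 22 + 4 + 14 = 65
σ = (3, 1, 0, 2): 25 + 16 + (-9) + 9 = 41
σ = (3, 1, 2, 0): 25 + 16 + 4 + 6 = 51
σ = (3, 2, 0, 1): 25 + (-1) + (-9) + 14 = 29
σ = (3, 2, 1, 0): 25 + (-1) + 4 + 6 = 34
Optimal value attained by: σ = (3, 0, 2, 1).
Answer: det⊕(T) = 65; verdict: NONSINGULAR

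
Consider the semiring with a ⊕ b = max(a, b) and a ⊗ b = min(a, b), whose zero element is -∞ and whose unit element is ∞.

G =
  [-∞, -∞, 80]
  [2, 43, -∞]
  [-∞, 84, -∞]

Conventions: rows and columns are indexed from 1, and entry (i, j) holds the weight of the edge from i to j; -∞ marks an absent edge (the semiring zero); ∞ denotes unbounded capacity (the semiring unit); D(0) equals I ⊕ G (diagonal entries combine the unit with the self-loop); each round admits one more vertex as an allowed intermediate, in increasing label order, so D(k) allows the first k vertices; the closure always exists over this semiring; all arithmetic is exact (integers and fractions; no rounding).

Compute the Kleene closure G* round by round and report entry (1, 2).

D(0):
  [∞, -∞, 80]
  [2, ∞, -∞]
  [-∞, 84, ∞]
D(1):
  [∞, -∞, 80]
  [2, ∞, 2]
  [-∞, 84, ∞]
D(2):
  [∞, -∞, 80]
  [2, ∞, 2]
  [2, 84, ∞]
D(3):
  [∞, 80, 80]
  [2, ∞, 2]
  [2, 84, ∞]
Answer: G*[1][2] = 80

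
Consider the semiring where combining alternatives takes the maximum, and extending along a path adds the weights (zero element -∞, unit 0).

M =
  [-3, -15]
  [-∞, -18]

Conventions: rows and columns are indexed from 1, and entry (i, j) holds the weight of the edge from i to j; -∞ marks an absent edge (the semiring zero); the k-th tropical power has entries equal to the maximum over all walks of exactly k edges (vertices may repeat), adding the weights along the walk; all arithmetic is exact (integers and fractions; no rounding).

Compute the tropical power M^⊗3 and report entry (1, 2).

M^⊗2:
  [-6, -18]
  [-∞, -36]
M^⊗3:
  [-9, -21]
  [-∞, -54]
Key observation: the optimum is the walk 1->1->1->2, with weight (-3) + (-3) + (-15) = -21.
Optimal value attained by: walk 1->1->1->2.
Answer: (M^⊗3)[1][2] = -21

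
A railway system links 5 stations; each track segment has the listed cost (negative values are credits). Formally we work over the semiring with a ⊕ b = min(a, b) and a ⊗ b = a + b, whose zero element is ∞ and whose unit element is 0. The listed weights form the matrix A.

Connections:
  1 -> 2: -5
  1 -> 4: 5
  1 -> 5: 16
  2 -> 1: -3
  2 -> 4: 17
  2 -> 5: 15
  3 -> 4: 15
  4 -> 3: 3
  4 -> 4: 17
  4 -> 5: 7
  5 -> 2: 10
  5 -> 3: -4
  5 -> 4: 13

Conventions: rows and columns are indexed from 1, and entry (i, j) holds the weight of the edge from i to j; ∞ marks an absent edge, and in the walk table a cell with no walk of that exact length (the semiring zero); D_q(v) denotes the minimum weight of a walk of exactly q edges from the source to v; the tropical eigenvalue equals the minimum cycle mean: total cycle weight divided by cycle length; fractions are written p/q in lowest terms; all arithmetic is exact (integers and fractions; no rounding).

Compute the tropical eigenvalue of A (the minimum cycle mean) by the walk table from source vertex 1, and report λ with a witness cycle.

q=0: [0, ∞, ∞, ∞, ∞]
q=1: [∞, -5, ∞, 5, 16]
q=2: [-8, 26, 8, 12, 10]
q=3: [23, -13, 6, -3, 8]
q=4: [-16, 18, 0, 4, 2]
q=5: [15, -21, -2, -11, 0]
Optimal cycle mean attained by: cycle 1->2->1, total (-5) + (-3), length 2.
Answer: λ = -4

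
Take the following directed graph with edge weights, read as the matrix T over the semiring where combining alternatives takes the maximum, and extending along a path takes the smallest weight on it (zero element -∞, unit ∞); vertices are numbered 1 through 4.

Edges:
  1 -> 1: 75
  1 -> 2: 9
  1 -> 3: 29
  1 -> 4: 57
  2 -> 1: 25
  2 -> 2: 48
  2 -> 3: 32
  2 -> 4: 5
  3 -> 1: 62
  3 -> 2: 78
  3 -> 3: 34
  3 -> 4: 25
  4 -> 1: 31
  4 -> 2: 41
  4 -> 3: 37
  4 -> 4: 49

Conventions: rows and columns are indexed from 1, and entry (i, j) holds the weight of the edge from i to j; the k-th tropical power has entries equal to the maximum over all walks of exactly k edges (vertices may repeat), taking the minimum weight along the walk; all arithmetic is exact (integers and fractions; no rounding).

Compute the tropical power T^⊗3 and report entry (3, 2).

T^⊗2:
  [75, 41, 37, 57]
  [32, 48, 32, 25]
  [62, 48, 34, 57]
  [37, 41, 37, 49]
T^⊗3:
  [75, 41, 37, 57]
  [32, 48, 32, 32]
  [62, 48, 37, 57]
  [37, 41, 37, 49]
Key observation: the optimum is the walk 3->2->2->2, with weight 78 min 48 min 48 = 48.
Optimal value attained by: walk 3->2->2->2.
Answer: (T^⊗3)[3][2] = 48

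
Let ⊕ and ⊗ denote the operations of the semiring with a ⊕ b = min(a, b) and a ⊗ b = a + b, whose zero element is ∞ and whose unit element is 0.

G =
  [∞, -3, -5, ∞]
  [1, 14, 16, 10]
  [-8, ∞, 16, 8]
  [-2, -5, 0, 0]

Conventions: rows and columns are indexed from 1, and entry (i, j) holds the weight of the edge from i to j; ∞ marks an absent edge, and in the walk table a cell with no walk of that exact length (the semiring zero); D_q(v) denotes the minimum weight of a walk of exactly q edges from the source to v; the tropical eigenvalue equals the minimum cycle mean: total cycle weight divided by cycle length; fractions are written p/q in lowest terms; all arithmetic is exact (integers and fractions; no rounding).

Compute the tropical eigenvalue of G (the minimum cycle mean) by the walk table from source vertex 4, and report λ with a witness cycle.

q=0: [∞, ∞, ∞, 0]
q=1: [-2, -5, 0, 0]
q=2: [-8, -5, -7, 0]
q=3: [-15, -11, -13, 0]
q=4: [-21, -18, -20, -5]
Optimal cycle mean attained by: cycle 1->3->1, total (-5) + (-8), length 2.
Answer: λ = -13/2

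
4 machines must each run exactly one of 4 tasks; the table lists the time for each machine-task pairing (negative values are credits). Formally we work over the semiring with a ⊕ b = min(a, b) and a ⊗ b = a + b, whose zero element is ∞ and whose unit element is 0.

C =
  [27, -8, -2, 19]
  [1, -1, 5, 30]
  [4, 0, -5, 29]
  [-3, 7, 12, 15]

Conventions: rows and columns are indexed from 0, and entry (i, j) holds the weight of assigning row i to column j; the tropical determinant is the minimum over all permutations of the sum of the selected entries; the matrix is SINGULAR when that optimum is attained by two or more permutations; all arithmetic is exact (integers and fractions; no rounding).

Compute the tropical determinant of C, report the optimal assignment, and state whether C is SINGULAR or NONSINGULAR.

σ = (0, 1, 2, 3): 27 + (-1) + (-5) + 15 = 36
σ = (0, 1, 3, 2): 27 + (-1) + 29 + 12 = 67
σ = (0, 2, 1, 3): 27 + 5 + 0 + 15 = 47
σ = (0, 2, 3, 1): 27 + 5 + 29 + 7 = 68
σ = (0, 3, 1, 2): 27 + 30 + 0 + 12 = 69
σ = (0, 3, 2, 1): 27 + 30 + (-5) + 7 = 59
σ = (1, 0, 2, 3): (-8) + 1 + (-5) + 15 = 3
σ = (1, 0, 3, 2): (-8) + 1 + 29 + 12 = 34
σ = (1, 2, 0, 3): (-8) + 5 + 4 + 15 = 16
σ = (1, 2, 3, 0): (-8) + 5 + 29 + (-3) = 23
σ = (1, 3, 0, 2): (-8) + 30 + 4 + 12 = 38
σ = (1, 3, 2, 0): (-8) + 30 + (-5) + (-3) = 14
σ = (2, 0, 1, 3): (-2) + 1 + 0 + 15 = 14
σ = (2, 0, 3, 1): (-2) + 1 + 29 + 7 = 35
σ = (2, 1, 0, 3): (-2) + (-1) + 4 + 15 = 16
σ = (2, 1, 3, 0): (-2) + (-1) + 29 + (-3) = 23
σ = (2, 3, 0, 1): (-2) + 30 + 4 + 7 = 39
σ = (2, 3, 1, 0): (-2) + 30 + 0 + (-3) = 25
σ = (3, 0, 1, 2): 19 + 1 + 0 + 12 = 32
σ = (3, 0, 2, 1): 19 + 1 + (-5) + 7 = 22
σ = (3, 1, 0, 2): 19 + (-1) + 4 + 12 = 34
σ = (3, 1, 2, 0): 19 + (-1) + (-5) + (-3) = 10
σ = (3, 2, 0, 1): 19 + 5 + 4 + 7 = 35
σ = (3, 2, 1, 0): 19 + 5 + 0 + (-3) = 21
Optimal value attained by: σ = (1, 0, 2, 3).
Answer: det⊕(C) = 3; verdict: NONSINGULAR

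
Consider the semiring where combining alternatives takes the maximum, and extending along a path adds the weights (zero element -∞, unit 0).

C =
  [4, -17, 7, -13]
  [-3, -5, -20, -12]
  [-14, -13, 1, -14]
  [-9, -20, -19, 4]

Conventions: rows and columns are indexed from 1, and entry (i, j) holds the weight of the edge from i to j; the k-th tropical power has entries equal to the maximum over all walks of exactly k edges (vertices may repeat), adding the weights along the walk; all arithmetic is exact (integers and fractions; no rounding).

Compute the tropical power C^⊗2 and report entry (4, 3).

C^⊗2:
  [8, -6, 11, -7]
  [1, -10, 4, -8]
  [-10, -12, 2, -10]
  [-5, -16, -2, 8]
Key observation: the optimum is the walk 4->1->3, with weight (-9) + 7 = -2.
Optimal value attained by: walk 4->1->3.
Answer: (C^⊗2)[4][3] = -2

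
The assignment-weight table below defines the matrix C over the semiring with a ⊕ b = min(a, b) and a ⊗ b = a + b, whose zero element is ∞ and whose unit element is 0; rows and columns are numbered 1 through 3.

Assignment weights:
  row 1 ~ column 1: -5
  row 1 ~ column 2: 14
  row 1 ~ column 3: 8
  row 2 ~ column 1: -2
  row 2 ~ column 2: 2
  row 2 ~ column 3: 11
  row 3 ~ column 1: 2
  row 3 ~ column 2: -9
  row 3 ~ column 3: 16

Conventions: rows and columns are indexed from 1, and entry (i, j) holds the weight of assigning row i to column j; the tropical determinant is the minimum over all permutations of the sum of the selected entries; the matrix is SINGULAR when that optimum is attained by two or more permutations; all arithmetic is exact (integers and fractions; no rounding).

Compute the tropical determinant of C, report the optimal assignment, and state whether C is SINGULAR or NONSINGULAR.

σ = (1, 2, 3): (-5) + 2 + 16 = 13
σ = (1, 3, 2): (-5) + 11 + (-9) = -3
σ = (2, 1, 3): 14 + (-2) + 16 = 28
σ = (2, 3, 1): 14 + 11 + 2 = 27
σ = (3, 1, 2): 8 + (-2) + (-9) = -3
σ = (3, 2, 1): 8 + 2 + 2 = 12
Optimal value attained by: σ = (1, 3, 2).
Answer: det⊕(C) = -3; verdict: SINGULAR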